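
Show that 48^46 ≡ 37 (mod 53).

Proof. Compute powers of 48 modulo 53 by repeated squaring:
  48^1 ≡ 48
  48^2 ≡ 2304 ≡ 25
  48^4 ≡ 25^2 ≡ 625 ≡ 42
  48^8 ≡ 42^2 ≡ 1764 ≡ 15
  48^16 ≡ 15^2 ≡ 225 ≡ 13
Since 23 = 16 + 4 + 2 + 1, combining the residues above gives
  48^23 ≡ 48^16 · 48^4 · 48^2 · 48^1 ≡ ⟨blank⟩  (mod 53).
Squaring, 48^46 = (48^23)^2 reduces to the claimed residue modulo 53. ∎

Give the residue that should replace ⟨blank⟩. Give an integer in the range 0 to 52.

48^16 · 48^4 · 48^2 · 48^1 ≡ 13 · 42 · 25 · 48 = 655200.
655200 mod 53 = 14, so 48^23 ≡ 14 (mod 53).

14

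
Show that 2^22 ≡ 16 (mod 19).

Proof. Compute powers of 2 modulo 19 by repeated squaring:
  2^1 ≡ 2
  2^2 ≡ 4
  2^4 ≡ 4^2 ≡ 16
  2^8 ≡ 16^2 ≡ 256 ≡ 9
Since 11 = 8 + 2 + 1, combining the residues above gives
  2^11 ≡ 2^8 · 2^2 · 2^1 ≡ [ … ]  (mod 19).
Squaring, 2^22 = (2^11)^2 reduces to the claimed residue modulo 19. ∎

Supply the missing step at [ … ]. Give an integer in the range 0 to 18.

15

Multiply the listed residues: 9 · 4 · 2 = 36 → 72.
Reducing modulo 19: 72 = 3·19 + 15, so 2^11 ≡ 15.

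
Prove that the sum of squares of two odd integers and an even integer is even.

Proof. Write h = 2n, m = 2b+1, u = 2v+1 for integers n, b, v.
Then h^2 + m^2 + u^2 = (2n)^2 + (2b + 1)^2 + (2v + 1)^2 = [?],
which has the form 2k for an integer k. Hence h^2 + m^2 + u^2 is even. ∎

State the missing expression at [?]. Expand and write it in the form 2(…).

Expanding: (2n)^2 + (2b + 1)^2 + (2v + 1)^2 = 4b^2 + 4b + 4n^2 + 4v^2 + 4v + 2.
Every term is even; pulling out the factor of 2 gives 2(2b^2 + 2b + 2n^2 + 2v^2 + 2v + 1).

2(2b^2 + 2b + 2n^2 + 2v^2 + 2v + 1)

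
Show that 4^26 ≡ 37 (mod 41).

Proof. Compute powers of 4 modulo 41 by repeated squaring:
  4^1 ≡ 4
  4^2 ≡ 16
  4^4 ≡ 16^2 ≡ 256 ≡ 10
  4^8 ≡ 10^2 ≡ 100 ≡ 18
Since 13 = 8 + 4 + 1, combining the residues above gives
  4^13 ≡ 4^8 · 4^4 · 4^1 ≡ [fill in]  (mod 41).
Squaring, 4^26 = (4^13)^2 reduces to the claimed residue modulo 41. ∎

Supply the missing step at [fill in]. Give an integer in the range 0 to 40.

Multiply the listed residues: 18 · 10 · 4 = 180 → 720.
Reducing modulo 41: 720 = 17·41 + 23, so 4^13 ≡ 23.

23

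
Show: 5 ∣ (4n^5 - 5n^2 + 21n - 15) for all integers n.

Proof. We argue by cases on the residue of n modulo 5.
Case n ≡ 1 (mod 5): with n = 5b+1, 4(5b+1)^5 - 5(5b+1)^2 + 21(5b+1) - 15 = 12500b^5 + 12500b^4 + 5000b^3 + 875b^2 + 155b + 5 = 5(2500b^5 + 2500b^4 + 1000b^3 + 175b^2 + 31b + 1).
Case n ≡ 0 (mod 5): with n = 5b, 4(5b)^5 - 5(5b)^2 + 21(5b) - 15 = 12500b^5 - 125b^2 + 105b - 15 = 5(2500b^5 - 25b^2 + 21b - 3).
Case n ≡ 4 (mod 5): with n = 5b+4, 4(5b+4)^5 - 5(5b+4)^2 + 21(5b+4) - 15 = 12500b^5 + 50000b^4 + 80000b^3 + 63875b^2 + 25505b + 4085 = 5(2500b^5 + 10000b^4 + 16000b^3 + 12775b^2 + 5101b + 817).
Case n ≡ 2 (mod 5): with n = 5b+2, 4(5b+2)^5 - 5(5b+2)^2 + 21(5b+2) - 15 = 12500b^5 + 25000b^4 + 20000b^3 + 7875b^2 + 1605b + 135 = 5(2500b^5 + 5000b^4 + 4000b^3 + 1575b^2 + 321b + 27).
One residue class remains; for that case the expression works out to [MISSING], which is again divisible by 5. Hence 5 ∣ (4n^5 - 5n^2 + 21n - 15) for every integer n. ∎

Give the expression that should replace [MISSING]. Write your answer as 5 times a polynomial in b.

5(2500b^5 + 7500b^4 + 9000b^3 + 5375b^2 + 1611b + 195)

The residues treated are {1, 0, 4, 2}, so the missing case is n ≡ 3 (mod 5); write n = 5b+3.
Then 4(5b+3)^5 - 5(5b+3)^2 + 21(5b+3) - 15 = 12500b^5 + 37500b^4 + 45000b^3 + 26875b^2 + 8055b + 975 = 5(2500b^5 + 7500b^4 + 9000b^3 + 5375b^2 + 1611b + 195).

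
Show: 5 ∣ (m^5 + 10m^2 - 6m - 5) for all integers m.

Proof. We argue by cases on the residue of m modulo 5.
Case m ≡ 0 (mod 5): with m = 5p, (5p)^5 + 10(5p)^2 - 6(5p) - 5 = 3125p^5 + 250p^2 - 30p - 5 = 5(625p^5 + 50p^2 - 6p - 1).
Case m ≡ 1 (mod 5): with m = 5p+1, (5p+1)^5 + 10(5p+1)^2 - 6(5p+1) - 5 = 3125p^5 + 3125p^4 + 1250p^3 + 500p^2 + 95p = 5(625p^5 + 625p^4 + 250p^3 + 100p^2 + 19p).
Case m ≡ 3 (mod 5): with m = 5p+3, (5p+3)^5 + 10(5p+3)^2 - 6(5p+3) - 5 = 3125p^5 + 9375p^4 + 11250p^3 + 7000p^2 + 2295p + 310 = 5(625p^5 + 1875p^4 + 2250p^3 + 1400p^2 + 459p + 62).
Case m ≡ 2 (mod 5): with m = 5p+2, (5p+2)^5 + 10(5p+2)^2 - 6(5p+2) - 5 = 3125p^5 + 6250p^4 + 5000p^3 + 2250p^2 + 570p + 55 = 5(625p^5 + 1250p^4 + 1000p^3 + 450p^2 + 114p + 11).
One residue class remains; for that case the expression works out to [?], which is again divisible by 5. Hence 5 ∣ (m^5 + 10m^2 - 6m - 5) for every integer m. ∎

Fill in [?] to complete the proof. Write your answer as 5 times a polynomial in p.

Only m ≡ 4 (mod 5) is unaccounted for. Put m = 5p+4:
(5p+4)^5 + 10(5p+4)^2 - 6(5p+4) - 5 expands to 3125p^5 + 12500p^4 + 20000p^3 + 16250p^2 + 6770p + 1155,
and factoring out 5 leaves 5(625p^5 + 2500p^4 + 4000p^3 + 3250p^2 + 1354p + 231).

5(625p^5 + 2500p^4 + 4000p^3 + 3250p^2 + 1354p + 231)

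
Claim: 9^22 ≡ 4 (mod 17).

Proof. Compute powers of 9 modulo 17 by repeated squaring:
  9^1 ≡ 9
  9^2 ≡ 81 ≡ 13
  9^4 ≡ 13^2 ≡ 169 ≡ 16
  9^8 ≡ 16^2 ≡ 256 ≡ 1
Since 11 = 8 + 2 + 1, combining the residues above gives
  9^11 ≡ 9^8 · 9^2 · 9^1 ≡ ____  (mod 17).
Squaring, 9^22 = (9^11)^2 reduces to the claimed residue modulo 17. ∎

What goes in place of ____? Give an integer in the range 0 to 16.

Multiply the listed residues: 1 · 13 · 9 = 13 → 117.
Reducing modulo 17: 117 = 6·17 + 15, so 9^11 ≡ 15.

15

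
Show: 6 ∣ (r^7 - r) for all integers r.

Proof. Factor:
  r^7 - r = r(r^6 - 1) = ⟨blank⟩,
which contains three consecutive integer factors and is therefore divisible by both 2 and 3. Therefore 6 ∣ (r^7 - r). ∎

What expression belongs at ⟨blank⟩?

(r - 1)r(r + 1)(r^4 + r^2 + 1)

r^6 - 1 = (r^2 - 1)(r^4 + r^2 + 1), and r^2 - 1 = (r-1)(r+1).
So r(r^6 - 1) = (r - 1)r(r + 1)(r^4 + r^2 + 1).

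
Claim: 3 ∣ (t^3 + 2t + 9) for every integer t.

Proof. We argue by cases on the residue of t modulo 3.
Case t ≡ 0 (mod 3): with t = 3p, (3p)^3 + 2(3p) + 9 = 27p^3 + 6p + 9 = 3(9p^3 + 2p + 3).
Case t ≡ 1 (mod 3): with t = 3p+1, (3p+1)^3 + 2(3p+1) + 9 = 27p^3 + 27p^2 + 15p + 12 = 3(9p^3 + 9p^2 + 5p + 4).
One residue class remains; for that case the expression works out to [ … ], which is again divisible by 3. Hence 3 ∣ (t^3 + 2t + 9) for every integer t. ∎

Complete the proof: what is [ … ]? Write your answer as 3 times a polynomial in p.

Only t ≡ 2 (mod 3) is unaccounted for. Put t = 3p+2:
(3p+2)^3 + 2(3p+2) + 9 expands to 27p^3 + 54p^2 + 42p + 21,
and factoring out 3 leaves 3(9p^3 + 18p^2 + 14p + 7).

3(9p^3 + 18p^2 + 14p + 7)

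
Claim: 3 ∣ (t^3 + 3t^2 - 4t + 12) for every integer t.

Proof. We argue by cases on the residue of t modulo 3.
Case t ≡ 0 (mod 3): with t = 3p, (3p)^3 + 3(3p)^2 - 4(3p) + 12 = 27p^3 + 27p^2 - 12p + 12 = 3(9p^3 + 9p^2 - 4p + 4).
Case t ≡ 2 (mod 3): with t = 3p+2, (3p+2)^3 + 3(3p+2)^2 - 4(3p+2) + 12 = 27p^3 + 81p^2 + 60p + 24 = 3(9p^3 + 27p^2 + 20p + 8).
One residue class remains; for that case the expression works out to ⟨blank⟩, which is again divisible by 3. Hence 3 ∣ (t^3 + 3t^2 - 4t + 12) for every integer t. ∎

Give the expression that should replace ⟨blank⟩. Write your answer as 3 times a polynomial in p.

The residues treated are {0, 2}, so the missing case is t ≡ 1 (mod 3); write t = 3p+1.
Then (3p+1)^3 + 3(3p+1)^2 - 4(3p+1) + 12 = 27p^3 + 54p^2 + 15p + 12 = 3(9p^3 + 18p^2 + 5p + 4).

3(9p^3 + 18p^2 + 5p + 4)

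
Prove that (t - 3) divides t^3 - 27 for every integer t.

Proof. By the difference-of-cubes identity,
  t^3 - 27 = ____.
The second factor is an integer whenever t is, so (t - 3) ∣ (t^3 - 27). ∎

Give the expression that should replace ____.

a^3 - b^3 = (a - b)(a^2 + ab + b^2). With a = t, b = 3:
t^3 - 27 = (t - 3)(t^2 + 3t + 9).

(t - 3)(t^2 + 3t + 9)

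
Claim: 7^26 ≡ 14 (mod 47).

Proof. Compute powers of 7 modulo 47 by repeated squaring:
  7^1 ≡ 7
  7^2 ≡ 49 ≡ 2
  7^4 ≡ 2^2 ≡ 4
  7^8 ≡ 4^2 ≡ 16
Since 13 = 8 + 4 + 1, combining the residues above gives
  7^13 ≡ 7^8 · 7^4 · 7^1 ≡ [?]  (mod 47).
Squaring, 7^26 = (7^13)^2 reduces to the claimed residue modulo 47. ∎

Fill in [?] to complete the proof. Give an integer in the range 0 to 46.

7^8 · 7^4 · 7^1 ≡ 16 · 4 · 7 = 448.
448 mod 47 = 25, so 7^13 ≡ 25 (mod 47).

25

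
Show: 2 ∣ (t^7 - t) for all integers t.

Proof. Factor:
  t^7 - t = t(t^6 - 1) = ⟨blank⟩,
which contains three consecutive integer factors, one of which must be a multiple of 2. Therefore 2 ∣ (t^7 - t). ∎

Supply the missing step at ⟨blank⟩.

(t - 1)t(t + 1)(t^4 + t^2 + 1)

t^6 - 1 = (t^2 - 1)(t^4 + t^2 + 1), and t^2 - 1 = (t-1)(t+1).
So t(t^6 - 1) = (t - 1)t(t + 1)(t^4 + t^2 + 1).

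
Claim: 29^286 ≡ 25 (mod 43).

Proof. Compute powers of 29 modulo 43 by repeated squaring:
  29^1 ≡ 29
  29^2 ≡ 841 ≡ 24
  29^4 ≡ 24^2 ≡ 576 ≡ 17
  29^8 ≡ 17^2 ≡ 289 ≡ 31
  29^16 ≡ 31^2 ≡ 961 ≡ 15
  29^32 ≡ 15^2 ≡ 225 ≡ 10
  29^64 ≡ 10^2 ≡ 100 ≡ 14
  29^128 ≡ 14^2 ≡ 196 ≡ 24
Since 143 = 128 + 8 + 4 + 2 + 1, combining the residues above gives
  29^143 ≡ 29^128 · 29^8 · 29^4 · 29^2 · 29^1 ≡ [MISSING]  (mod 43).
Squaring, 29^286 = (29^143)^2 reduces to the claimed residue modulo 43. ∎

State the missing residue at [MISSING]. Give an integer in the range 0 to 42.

5

29^128 · 29^8 · 29^4 · 29^2 · 29^1 ≡ 24 · 31 · 17 · 24 · 29 = 8803008.
8803008 mod 43 = 5, so 29^143 ≡ 5 (mod 43).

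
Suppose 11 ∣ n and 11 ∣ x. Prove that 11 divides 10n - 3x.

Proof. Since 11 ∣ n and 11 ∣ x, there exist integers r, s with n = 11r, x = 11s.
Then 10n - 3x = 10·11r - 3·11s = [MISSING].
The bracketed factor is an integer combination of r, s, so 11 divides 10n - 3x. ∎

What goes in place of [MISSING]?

11(10r - 3s)

Pull the common 11 out of every term: 10·11r - 3·11s = 11(10r - 3s).
10r - 3s is an integer, which exhibits the divisibility.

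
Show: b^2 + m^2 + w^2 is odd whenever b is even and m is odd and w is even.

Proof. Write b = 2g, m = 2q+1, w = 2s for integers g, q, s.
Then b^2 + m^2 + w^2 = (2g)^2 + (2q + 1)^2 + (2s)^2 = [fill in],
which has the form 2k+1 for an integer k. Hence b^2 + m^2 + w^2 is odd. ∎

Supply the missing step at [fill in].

(2g)^2 + (2q + 1)^2 + (2s)^2 = 4g^2 + 4q^2 + 4q + 4s^2 + 1
= 2(2g^2 + 2q^2 + 2q + 2s^2) + 1.
Since 2g^2 + 2q^2 + 2q + 2s^2 is an integer, the sum of squares is of the form 2k+1 for an integer k.

2(2g^2 + 2q^2 + 2q + 2s^2) + 1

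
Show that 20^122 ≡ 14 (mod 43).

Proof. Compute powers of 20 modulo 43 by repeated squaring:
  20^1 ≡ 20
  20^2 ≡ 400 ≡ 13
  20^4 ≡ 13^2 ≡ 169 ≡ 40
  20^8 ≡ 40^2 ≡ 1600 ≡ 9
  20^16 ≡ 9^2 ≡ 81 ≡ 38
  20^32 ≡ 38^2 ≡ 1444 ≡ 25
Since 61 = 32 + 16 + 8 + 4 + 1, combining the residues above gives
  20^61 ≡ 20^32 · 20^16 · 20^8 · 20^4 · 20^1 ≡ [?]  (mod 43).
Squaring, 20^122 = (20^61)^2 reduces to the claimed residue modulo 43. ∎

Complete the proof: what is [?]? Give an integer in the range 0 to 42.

Multiply the listed residues: 25 · 38 · 9 · 40 · 20 = 950 → 8550 → 342000 → 6840000.
Reducing modulo 43: 6840000 = 159069·43 + 33, so 20^61 ≡ 33.

33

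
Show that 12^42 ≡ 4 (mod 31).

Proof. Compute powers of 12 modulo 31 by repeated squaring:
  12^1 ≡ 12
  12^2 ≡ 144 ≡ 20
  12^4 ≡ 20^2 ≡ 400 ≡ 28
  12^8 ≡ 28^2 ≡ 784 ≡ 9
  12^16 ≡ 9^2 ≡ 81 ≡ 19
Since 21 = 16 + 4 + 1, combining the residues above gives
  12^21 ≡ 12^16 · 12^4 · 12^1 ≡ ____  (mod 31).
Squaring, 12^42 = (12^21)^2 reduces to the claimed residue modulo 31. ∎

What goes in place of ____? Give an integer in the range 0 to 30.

29

12^16 · 12^4 · 12^1 ≡ 19 · 28 · 12 = 6384.
6384 mod 31 = 29, so 12^21 ≡ 29 (mod 31).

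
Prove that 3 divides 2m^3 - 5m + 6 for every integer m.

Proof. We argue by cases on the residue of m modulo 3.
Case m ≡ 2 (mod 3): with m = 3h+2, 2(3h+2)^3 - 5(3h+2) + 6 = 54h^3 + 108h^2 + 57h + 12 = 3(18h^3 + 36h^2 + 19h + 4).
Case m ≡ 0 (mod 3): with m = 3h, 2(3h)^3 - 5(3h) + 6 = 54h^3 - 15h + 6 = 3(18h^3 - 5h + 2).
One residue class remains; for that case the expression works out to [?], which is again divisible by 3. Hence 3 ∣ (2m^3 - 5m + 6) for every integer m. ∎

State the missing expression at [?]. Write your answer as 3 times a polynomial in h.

3(18h^3 + 18h^2 + h + 1)

The residues treated are {2, 0}, so the missing case is m ≡ 1 (mod 3); write m = 3h+1.
Then 2(3h+1)^3 - 5(3h+1) + 6 = 54h^3 + 54h^2 + 3h + 3 = 3(18h^3 + 18h^2 + h + 1).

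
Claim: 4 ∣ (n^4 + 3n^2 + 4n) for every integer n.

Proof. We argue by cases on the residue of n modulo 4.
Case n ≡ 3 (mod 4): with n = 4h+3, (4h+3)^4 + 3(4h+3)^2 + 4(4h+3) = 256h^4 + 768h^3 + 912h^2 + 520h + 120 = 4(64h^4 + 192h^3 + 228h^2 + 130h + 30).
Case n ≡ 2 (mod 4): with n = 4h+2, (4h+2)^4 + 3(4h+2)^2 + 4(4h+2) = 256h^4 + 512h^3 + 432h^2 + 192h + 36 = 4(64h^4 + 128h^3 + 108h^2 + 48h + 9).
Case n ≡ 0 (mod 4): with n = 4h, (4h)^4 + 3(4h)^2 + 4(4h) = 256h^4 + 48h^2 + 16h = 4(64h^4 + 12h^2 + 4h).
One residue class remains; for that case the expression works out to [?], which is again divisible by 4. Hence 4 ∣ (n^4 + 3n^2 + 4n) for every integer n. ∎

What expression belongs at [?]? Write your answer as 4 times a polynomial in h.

The residues treated are {3, 2, 0}, so the missing case is n ≡ 1 (mod 4); write n = 4h+1.
Then (4h+1)^4 + 3(4h+1)^2 + 4(4h+1) = 256h^4 + 256h^3 + 144h^2 + 56h + 8 = 4(64h^4 + 64h^3 + 36h^2 + 14h + 2).

4(64h^4 + 64h^3 + 36h^2 + 14h + 2)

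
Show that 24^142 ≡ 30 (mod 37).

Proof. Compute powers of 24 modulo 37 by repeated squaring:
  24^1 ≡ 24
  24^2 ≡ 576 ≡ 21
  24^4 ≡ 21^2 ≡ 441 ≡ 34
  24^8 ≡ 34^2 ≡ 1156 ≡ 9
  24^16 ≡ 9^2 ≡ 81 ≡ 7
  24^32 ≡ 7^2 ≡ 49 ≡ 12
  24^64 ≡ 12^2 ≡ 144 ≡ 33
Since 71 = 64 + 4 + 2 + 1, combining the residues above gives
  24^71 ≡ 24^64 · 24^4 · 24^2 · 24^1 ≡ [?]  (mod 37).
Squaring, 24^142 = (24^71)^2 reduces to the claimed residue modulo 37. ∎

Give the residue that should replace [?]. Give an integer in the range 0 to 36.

17

Multiply the listed residues: 33 · 34 · 21 · 24 = 1122 → 23562 → 565488.
Reducing modulo 37: 565488 = 15283·37 + 17, so 24^71 ≡ 17.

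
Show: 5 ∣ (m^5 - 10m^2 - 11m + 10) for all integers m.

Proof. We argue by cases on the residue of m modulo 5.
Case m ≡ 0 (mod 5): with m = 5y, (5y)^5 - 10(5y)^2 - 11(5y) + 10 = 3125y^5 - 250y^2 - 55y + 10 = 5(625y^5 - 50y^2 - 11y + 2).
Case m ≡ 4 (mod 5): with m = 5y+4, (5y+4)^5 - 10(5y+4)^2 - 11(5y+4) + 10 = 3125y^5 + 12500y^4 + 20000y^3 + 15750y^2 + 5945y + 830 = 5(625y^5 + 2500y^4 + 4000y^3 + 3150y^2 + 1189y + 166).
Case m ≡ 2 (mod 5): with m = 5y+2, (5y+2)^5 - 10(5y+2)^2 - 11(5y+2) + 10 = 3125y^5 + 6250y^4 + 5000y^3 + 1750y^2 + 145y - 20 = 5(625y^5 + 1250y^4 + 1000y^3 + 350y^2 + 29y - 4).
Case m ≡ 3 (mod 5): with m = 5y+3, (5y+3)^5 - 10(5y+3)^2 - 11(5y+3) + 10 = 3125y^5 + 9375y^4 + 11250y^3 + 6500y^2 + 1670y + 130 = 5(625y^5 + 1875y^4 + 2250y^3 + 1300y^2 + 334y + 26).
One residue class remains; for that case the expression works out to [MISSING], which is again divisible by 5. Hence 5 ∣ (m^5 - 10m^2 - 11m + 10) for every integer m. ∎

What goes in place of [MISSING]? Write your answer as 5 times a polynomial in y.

Only m ≡ 1 (mod 5) is unaccounted for. Put m = 5y+1:
(5y+1)^5 - 10(5y+1)^2 - 11(5y+1) + 10 expands to 3125y^5 + 3125y^4 + 1250y^3 - 130y - 10,
and factoring out 5 leaves 5(625y^5 + 625y^4 + 250y^3 - 26y - 2).

5(625y^5 + 625y^4 + 250y^3 - 26y - 2)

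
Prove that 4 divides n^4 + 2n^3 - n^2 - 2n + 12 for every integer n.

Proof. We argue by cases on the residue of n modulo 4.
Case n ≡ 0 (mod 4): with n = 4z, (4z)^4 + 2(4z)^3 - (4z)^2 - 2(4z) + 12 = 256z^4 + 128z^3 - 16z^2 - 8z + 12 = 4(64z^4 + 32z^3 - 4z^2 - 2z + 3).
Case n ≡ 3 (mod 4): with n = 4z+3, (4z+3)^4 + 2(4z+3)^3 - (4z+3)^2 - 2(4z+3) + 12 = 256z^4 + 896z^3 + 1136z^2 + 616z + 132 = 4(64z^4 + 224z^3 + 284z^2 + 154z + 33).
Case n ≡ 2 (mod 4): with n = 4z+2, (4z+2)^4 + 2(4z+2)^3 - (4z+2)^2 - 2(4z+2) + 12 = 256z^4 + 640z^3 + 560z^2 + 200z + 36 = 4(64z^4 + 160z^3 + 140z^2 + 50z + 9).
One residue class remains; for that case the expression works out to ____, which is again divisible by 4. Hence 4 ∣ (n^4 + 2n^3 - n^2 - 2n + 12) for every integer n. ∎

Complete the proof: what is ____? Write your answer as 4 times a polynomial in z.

4(64z^4 + 96z^3 + 44z^2 + 6z + 3)

Only n ≡ 1 (mod 4) is unaccounted for. Put n = 4z+1:
(4z+1)^4 + 2(4z+1)^3 - (4z+1)^2 - 2(4z+1) + 12 expands to 256z^4 + 384z^3 + 176z^2 + 24z + 12,
and factoring out 4 leaves 4(64z^4 + 96z^3 + 44z^2 + 6z + 3).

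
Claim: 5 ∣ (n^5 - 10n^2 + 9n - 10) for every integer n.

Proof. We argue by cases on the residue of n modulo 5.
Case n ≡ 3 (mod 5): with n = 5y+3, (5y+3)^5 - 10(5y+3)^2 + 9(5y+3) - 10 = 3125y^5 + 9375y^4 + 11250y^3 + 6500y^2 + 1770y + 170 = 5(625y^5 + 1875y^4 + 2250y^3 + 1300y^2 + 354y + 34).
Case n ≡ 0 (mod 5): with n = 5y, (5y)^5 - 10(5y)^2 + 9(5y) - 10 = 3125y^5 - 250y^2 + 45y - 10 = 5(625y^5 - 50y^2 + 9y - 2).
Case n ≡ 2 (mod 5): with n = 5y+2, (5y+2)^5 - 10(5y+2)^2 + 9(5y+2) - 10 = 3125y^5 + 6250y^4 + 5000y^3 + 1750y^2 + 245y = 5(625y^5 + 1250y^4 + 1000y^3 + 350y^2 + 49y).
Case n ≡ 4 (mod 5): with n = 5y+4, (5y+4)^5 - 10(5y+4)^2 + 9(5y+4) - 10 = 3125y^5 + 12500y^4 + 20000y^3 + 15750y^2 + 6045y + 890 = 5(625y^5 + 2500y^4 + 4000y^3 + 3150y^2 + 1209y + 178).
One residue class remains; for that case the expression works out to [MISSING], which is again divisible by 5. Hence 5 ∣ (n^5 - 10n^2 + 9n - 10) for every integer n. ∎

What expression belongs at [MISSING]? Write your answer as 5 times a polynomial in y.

Only n ≡ 1 (mod 5) is unaccounted for. Put n = 5y+1:
(5y+1)^5 - 10(5y+1)^2 + 9(5y+1) - 10 expands to 3125y^5 + 3125y^4 + 1250y^3 - 30y - 10,
and factoring out 5 leaves 5(625y^5 + 625y^4 + 250y^3 - 6y - 2).

5(625y^5 + 625y^4 + 250y^3 - 6y - 2)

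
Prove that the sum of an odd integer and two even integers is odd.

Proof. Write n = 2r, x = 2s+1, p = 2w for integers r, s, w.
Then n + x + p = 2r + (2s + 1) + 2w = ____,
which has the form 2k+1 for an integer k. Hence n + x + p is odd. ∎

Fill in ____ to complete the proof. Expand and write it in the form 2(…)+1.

2(r + s + w) + 1

Expanding: 2r + (2s + 1) + 2w = 2r + 2s + 2w + 1.
Every term except the constant is even, so this is 2(r + s + w) + 1,
and r + s + w ∈ ℤ gives the required form.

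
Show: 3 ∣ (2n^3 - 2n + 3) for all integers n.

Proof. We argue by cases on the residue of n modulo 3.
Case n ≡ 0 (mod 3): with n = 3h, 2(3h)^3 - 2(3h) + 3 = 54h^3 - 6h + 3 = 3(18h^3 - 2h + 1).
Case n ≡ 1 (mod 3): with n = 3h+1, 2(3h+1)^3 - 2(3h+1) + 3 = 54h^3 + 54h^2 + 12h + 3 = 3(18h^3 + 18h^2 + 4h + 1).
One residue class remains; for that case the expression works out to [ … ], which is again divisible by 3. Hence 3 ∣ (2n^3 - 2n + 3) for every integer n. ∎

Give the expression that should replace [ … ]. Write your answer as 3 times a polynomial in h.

3(18h^3 + 36h^2 + 22h + 5)

The residues treated are {0, 1}, so the missing case is n ≡ 2 (mod 3); write n = 3h+2.
Then 2(3h+2)^3 - 2(3h+2) + 3 = 54h^3 + 108h^2 + 66h + 15 = 3(18h^3 + 36h^2 + 22h + 5).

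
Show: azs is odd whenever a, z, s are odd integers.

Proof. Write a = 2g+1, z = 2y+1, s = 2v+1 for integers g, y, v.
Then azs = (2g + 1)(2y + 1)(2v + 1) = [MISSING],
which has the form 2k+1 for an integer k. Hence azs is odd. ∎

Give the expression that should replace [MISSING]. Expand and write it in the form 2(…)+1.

2(4gvy + 2gv + 2gy + g + 2vy + v + y) + 1

(2g + 1)(2y + 1)(2v + 1) = 8gvy + 4gv + 4gy + 2g + 4vy + 2v + 2y + 1
= 2(4gvy + 2gv + 2gy + g + 2vy + v + y) + 1.
Since 4gvy + 2gv + 2gy + g + 2vy + v + y is an integer, the product is of the form 2k+1 for an integer k.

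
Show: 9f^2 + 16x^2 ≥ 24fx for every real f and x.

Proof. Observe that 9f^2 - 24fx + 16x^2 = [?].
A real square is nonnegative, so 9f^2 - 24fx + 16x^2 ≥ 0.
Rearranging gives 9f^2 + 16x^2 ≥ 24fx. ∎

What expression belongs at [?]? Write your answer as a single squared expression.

9f^2 - 24fx + 16x^2 is a perfect-square trinomial: the outer terms are (3f)^2 and (4x)^2, and the cross term is -2·3f·4x.
So 9f^2 - 24fx + 16x^2 = (3f - 4x)^2 ≥ 0.

(3f - 4x)^2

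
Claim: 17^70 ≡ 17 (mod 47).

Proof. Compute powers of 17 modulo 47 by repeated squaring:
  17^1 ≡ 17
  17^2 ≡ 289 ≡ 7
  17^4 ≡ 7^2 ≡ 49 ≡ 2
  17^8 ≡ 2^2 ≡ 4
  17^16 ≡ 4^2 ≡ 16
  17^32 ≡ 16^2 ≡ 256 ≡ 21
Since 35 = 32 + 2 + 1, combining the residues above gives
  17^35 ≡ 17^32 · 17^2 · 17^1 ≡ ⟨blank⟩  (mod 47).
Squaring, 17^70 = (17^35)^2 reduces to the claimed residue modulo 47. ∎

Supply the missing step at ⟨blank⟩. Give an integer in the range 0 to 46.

8

Multiply the listed residues: 21 · 7 · 17 = 147 → 2499.
Reducing modulo 47: 2499 = 53·47 + 8, so 17^35 ≡ 8.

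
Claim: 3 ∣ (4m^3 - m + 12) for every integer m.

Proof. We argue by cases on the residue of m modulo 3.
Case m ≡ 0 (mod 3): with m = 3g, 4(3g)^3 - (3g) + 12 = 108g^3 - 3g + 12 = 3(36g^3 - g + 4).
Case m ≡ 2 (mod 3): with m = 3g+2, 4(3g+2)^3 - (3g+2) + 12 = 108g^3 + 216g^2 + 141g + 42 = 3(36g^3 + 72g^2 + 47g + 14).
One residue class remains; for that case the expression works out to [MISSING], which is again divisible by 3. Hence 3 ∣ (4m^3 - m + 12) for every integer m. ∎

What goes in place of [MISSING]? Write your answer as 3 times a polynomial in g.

3(36g^3 + 36g^2 + 11g + 5)

Only m ≡ 1 (mod 3) is unaccounted for. Put m = 3g+1:
4(3g+1)^3 - (3g+1) + 12 expands to 108g^3 + 108g^2 + 33g + 15,
and factoring out 3 leaves 3(36g^3 + 36g^2 + 11g + 5).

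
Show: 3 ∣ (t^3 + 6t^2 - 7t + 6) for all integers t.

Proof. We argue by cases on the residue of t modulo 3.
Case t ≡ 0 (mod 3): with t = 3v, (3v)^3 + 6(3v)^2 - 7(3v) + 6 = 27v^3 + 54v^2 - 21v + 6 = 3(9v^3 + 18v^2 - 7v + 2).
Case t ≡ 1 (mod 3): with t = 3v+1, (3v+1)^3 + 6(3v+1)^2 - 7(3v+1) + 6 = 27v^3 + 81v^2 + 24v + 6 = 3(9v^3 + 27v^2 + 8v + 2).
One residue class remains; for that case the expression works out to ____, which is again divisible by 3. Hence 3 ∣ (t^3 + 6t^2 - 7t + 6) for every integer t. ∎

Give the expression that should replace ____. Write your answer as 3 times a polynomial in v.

The residues treated are {0, 1}, so the missing case is t ≡ 2 (mod 3); write t = 3v+2.
Then (3v+2)^3 + 6(3v+2)^2 - 7(3v+2) + 6 = 27v^3 + 108v^2 + 87v + 24 = 3(9v^3 + 36v^2 + 29v + 8).

3(9v^3 + 36v^2 + 29v + 8)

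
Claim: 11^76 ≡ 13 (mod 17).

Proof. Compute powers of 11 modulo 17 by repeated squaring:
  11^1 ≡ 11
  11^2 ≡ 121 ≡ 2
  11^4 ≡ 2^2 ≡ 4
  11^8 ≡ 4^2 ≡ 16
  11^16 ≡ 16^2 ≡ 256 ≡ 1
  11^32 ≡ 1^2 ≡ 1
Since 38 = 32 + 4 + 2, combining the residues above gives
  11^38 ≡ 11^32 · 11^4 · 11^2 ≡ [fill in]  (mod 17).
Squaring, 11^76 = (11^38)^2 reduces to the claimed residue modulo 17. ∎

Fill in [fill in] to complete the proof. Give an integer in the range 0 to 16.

Multiply the listed residues: 1 · 4 · 2 = 4 → 8.
Reducing modulo 17: 8 = 0·17 + 8, so 11^38 ≡ 8.

8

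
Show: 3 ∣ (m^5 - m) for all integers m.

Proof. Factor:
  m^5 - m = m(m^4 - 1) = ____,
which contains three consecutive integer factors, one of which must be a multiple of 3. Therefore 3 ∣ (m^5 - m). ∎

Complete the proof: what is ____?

m^4 - 1 = (m^2 - 1)(m^2 + 1), and m^2 - 1 = (m-1)(m+1).
So m(m^4 - 1) = (m - 1)m(m + 1)(m^2 + 1).

(m - 1)m(m + 1)(m^2 + 1)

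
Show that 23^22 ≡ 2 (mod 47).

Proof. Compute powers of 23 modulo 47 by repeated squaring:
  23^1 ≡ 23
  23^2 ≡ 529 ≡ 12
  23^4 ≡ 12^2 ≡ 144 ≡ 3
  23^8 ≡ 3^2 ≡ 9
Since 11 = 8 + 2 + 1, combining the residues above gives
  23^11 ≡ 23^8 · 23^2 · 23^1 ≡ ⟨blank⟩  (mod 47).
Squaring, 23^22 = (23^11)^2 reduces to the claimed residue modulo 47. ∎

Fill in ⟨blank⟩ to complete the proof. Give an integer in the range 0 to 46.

23^8 · 23^2 · 23^1 ≡ 9 · 12 · 23 = 2484.
2484 mod 47 = 40, so 23^11 ≡ 40 (mod 47).

40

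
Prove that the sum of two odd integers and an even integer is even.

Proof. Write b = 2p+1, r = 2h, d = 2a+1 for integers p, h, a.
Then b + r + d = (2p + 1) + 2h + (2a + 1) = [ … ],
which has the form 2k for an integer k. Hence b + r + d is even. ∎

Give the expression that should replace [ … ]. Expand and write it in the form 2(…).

2(a + h + p + 1)

(2p + 1) + 2h + (2a + 1) = 2a + 2h + 2p + 2
= 2(a + h + p + 1).
Since a + h + p + 1 is an integer, the sum is of the form 2k for an integer k.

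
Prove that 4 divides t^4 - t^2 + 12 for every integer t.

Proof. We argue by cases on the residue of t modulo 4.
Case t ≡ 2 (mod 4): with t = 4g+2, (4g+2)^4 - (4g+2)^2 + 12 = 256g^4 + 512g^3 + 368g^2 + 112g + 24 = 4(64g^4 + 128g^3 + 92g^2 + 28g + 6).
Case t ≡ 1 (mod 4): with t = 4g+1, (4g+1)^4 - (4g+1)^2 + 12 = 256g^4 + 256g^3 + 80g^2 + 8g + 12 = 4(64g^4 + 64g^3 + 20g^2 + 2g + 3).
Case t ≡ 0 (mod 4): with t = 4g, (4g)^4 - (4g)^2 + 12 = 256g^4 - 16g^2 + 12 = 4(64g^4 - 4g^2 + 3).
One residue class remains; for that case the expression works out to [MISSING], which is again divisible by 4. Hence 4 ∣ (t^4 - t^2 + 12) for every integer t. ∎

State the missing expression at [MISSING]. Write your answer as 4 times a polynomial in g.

4(64g^4 + 192g^3 + 212g^2 + 102g + 21)

Only t ≡ 3 (mod 4) is unaccounted for. Put t = 4g+3:
(4g+3)^4 - (4g+3)^2 + 12 expands to 256g^4 + 768g^3 + 848g^2 + 408g + 84,
and factoring out 4 leaves 4(64g^4 + 192g^3 + 212g^2 + 102g + 21).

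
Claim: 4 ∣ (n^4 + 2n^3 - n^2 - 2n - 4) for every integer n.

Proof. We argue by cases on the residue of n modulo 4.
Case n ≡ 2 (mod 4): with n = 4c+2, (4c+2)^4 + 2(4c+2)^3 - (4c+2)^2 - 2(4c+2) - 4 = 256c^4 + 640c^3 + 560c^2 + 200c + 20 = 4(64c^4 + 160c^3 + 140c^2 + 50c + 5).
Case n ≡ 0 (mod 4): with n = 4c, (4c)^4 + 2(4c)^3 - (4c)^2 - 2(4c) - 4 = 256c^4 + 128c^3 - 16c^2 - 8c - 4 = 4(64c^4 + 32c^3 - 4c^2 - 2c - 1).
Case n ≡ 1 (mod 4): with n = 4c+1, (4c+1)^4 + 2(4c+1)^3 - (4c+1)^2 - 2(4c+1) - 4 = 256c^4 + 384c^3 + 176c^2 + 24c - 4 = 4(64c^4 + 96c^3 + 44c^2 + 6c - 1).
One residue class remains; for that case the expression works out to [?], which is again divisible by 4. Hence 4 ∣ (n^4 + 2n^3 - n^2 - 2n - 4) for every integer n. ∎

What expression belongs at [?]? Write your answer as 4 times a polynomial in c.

The residues treated are {2, 0, 1}, so the missing case is n ≡ 3 (mod 4); write n = 4c+3.
Then (4c+3)^4 + 2(4c+3)^3 - (4c+3)^2 - 2(4c+3) - 4 = 256c^4 + 896c^3 + 1136c^2 + 616c + 116 = 4(64c^4 + 224c^3 + 284c^2 + 154c + 29).

4(64c^4 + 224c^3 + 284c^2 + 154c + 29)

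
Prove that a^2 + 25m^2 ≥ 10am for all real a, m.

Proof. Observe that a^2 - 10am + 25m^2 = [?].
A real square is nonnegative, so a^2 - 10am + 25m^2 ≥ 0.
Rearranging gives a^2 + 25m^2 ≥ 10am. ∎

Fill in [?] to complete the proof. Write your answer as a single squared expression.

a^2 - 10am + 25m^2 is a perfect-square trinomial: the outer terms are (a)^2 and (5m)^2, and the cross term is -2·a·5m.
So a^2 - 10am + 25m^2 = (a - 5m)^2 ≥ 0.

(a - 5m)^2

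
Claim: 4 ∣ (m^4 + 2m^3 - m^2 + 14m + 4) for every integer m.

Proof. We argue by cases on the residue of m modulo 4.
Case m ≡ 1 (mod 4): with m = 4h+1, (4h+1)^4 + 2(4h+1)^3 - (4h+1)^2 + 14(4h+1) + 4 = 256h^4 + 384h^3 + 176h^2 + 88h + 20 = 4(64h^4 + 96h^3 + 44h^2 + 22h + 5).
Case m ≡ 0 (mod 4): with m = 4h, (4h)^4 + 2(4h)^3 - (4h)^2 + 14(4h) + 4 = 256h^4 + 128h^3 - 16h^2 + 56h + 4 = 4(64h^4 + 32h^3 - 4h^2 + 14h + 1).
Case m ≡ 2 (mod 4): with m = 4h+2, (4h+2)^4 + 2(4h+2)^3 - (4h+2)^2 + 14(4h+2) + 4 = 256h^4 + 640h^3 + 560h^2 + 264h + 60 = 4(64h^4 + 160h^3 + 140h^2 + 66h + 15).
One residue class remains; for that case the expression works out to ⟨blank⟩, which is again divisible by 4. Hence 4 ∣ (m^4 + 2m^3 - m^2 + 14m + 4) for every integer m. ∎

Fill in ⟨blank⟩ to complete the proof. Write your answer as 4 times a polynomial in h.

The residues treated are {1, 0, 2}, so the missing case is m ≡ 3 (mod 4); write m = 4h+3.
Then (4h+3)^4 + 2(4h+3)^3 - (4h+3)^2 + 14(4h+3) + 4 = 256h^4 + 896h^3 + 1136h^2 + 680h + 172 = 4(64h^4 + 224h^3 + 284h^2 + 170h + 43).

4(64h^4 + 224h^3 + 284h^2 + 170h + 43)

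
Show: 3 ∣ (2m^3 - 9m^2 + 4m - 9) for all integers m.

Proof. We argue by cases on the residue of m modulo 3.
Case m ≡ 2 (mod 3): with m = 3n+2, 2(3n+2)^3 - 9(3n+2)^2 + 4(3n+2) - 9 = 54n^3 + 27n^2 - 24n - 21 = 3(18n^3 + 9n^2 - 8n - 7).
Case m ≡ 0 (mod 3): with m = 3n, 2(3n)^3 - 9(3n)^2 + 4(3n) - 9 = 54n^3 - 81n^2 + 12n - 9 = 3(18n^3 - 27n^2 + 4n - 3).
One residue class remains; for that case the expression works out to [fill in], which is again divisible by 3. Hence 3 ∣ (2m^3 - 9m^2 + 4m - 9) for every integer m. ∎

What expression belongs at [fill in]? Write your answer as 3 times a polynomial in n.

Only m ≡ 1 (mod 3) is unaccounted for. Put m = 3n+1:
2(3n+1)^3 - 9(3n+1)^2 + 4(3n+1) - 9 expands to 54n^3 - 27n^2 - 24n - 12,
and factoring out 3 leaves 3(18n^3 - 9n^2 - 8n - 4).

3(18n^3 - 9n^2 - 8n - 4)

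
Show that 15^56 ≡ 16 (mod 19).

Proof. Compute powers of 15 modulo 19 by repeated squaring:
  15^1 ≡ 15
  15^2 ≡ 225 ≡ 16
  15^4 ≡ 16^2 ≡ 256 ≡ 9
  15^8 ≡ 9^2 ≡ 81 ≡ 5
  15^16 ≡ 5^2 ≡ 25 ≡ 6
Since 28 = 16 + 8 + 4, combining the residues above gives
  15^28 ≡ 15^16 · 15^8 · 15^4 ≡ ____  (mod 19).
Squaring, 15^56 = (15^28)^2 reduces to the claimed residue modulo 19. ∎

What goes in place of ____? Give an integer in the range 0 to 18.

15^16 · 15^8 · 15^4 ≡ 6 · 5 · 9 = 270.
270 mod 19 = 4, so 15^28 ≡ 4 (mod 19).

4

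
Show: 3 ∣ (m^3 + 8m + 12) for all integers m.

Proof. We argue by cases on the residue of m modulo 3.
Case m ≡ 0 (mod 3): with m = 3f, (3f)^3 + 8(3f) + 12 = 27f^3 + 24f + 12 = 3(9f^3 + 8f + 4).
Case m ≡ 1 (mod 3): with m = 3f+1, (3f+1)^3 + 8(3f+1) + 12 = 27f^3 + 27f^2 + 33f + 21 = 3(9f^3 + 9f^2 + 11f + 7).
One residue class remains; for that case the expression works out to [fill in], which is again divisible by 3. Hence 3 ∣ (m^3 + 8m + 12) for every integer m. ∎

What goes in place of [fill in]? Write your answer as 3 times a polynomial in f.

Only m ≡ 2 (mod 3) is unaccounted for. Put m = 3f+2:
(3f+2)^3 + 8(3f+2) + 12 expands to 27f^3 + 54f^2 + 60f + 36,
and factoring out 3 leaves 3(9f^3 + 18f^2 + 20f + 12).

3(9f^3 + 18f^2 + 20f + 12)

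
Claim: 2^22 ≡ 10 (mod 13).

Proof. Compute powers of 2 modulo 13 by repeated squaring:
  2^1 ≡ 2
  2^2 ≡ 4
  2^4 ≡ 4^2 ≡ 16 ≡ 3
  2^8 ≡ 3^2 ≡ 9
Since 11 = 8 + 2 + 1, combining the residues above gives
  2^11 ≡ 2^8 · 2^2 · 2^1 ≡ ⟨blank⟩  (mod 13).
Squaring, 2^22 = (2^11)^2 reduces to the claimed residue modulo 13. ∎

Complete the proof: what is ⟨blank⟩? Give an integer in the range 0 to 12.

2^8 · 2^2 · 2^1 ≡ 9 · 4 · 2 = 72.
72 mod 13 = 7, so 2^11 ≡ 7 (mod 13).

7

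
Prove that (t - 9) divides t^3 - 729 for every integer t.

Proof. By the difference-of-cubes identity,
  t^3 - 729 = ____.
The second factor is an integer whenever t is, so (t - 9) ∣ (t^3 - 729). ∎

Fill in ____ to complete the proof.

(t - 9)(t^2 + 9t + 81)

a^3 - b^3 = (a - b)(a^2 + ab + b^2). With a = t, b = 9:
t^3 - 729 = (t - 9)(t^2 + 9t + 81).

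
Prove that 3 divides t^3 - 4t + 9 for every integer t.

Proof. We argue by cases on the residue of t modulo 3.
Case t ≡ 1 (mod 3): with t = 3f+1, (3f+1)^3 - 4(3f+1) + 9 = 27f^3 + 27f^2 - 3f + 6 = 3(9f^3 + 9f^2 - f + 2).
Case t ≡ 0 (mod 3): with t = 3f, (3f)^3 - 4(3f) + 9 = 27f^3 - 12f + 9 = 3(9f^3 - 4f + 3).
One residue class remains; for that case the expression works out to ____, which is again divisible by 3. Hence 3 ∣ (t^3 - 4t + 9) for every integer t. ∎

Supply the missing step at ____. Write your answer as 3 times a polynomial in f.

The residues treated are {1, 0}, so the missing case is t ≡ 2 (mod 3); write t = 3f+2.
Then (3f+2)^3 - 4(3f+2) + 9 = 27f^3 + 54f^2 + 24f + 9 = 3(9f^3 + 18f^2 + 8f + 3).

3(9f^3 + 18f^2 + 8f + 3)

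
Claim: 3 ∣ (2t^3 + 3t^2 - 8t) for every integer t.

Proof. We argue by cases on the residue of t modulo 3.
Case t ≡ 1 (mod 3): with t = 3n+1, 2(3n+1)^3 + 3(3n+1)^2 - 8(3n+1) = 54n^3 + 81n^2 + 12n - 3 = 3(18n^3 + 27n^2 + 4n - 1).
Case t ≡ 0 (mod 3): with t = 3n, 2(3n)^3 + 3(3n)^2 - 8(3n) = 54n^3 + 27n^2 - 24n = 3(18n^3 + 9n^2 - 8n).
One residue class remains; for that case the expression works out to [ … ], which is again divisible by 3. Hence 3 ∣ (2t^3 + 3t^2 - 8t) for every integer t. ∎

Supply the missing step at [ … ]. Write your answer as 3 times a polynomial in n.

The residues treated are {1, 0}, so the missing case is t ≡ 2 (mod 3); write t = 3n+2.
Then 2(3n+2)^3 + 3(3n+2)^2 - 8(3n+2) = 54n^3 + 135n^2 + 84n + 12 = 3(18n^3 + 45n^2 + 28n + 4).

3(18n^3 + 45n^2 + 28n + 4)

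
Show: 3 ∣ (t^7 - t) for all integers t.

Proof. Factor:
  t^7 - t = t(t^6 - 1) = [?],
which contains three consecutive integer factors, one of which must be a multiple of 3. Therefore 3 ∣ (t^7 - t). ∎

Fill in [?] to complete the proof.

t^6 - 1 = (t^2 - 1)(t^4 + t^2 + 1), and t^2 - 1 = (t-1)(t+1).
So t(t^6 - 1) = (t - 1)t(t + 1)(t^4 + t^2 + 1).

(t - 1)t(t + 1)(t^4 + t^2 + 1)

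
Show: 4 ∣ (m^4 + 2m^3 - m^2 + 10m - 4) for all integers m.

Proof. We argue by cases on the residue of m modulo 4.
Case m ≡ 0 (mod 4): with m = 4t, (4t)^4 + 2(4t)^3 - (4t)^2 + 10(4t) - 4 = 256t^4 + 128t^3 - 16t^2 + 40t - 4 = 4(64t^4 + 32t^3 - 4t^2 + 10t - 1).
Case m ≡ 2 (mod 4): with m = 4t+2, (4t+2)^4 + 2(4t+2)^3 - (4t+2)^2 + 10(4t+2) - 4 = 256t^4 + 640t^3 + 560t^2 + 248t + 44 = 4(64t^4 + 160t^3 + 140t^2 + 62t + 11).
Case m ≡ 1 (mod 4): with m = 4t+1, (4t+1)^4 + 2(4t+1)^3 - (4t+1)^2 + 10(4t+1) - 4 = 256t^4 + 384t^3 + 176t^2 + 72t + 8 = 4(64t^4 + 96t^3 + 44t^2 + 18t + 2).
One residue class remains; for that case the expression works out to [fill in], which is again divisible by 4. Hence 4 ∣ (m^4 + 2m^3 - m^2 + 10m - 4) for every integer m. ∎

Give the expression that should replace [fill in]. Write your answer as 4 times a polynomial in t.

The residues treated are {0, 2, 1}, so the missing case is m ≡ 3 (mod 4); write m = 4t+3.
Then (4t+3)^4 + 2(4t+3)^3 - (4t+3)^2 + 10(4t+3) - 4 = 256t^4 + 896t^3 + 1136t^2 + 664t + 152 = 4(64t^4 + 224t^3 + 284t^2 + 166t + 38).

4(64t^4 + 224t^3 + 284t^2 + 166t + 38)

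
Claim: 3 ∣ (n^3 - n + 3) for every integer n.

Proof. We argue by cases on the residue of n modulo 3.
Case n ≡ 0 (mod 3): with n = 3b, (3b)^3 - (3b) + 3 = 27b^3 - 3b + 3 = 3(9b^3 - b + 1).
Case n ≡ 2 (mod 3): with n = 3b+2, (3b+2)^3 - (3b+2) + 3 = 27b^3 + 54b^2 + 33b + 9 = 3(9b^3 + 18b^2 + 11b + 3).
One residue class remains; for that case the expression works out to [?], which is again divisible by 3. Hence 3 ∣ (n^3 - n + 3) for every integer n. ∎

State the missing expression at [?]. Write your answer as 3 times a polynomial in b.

Only n ≡ 1 (mod 3) is unaccounted for. Put n = 3b+1:
(3b+1)^3 - (3b+1) + 3 expands to 27b^3 + 27b^2 + 6b + 3,
and factoring out 3 leaves 3(9b^3 + 9b^2 + 2b + 1).

3(9b^3 + 9b^2 + 2b + 1)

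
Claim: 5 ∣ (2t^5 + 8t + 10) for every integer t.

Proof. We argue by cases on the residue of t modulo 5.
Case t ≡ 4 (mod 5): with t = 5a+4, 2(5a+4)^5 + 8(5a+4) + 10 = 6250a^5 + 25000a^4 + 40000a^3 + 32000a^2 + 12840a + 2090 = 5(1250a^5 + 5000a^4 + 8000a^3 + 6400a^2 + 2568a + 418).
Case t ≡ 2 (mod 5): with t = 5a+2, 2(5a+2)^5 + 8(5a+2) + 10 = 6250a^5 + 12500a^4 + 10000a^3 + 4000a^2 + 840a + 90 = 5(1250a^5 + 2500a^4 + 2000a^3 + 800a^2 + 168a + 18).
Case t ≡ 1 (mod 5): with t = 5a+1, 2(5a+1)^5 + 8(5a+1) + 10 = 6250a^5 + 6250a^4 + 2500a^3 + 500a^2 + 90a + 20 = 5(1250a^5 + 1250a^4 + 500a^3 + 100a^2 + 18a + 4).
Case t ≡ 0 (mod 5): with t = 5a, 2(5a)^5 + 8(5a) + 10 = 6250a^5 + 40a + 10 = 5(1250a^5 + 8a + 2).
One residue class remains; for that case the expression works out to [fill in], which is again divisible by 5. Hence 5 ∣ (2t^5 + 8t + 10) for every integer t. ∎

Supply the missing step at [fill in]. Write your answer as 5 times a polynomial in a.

5(1250a^5 + 3750a^4 + 4500a^3 + 2700a^2 + 818a + 104)

The residues treated are {4, 2, 1, 0}, so the missing case is t ≡ 3 (mod 5); write t = 5a+3.
Then 2(5a+3)^5 + 8(5a+3) + 10 = 6250a^5 + 18750a^4 + 22500a^3 + 13500a^2 + 4090a + 520 = 5(1250a^5 + 3750a^4 + 4500a^3 + 2700a^2 + 818a + 104).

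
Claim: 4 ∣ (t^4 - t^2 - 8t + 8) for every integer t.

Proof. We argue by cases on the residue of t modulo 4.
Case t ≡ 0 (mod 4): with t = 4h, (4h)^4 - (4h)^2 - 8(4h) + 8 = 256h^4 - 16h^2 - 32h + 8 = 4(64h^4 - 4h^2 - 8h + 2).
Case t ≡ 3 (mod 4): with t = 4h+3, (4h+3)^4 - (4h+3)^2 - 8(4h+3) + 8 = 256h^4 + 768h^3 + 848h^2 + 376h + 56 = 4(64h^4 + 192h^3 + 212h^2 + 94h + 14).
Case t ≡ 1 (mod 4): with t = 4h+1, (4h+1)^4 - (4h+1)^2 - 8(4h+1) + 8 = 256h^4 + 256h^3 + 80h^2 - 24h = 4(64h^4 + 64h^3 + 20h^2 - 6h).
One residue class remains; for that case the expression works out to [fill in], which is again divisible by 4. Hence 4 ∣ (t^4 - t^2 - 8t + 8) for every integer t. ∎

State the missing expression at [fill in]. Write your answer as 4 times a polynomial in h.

The residues treated are {0, 3, 1}, so the missing case is t ≡ 2 (mod 4); write t = 4h+2.
Then (4h+2)^4 - (4h+2)^2 - 8(4h+2) + 8 = 256h^4 + 512h^3 + 368h^2 + 80h + 4 = 4(64h^4 + 128h^3 + 92h^2 + 20h + 1).

4(64h^4 + 128h^3 + 92h^2 + 20h + 1)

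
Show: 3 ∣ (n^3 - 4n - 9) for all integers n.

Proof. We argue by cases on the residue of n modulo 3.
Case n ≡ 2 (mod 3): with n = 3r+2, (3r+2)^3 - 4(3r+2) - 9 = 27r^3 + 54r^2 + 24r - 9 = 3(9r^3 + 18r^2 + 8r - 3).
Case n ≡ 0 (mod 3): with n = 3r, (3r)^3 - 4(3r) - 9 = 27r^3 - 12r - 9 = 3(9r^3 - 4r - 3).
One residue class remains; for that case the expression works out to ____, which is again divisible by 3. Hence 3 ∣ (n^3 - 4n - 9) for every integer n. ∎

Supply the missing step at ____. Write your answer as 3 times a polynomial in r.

3(9r^3 + 9r^2 - r - 4)

Only n ≡ 1 (mod 3) is unaccounted for. Put n = 3r+1:
(3r+1)^3 - 4(3r+1) - 9 expands to 27r^3 + 27r^2 - 3r - 12,
and factoring out 3 leaves 3(9r^3 + 9r^2 - r - 4).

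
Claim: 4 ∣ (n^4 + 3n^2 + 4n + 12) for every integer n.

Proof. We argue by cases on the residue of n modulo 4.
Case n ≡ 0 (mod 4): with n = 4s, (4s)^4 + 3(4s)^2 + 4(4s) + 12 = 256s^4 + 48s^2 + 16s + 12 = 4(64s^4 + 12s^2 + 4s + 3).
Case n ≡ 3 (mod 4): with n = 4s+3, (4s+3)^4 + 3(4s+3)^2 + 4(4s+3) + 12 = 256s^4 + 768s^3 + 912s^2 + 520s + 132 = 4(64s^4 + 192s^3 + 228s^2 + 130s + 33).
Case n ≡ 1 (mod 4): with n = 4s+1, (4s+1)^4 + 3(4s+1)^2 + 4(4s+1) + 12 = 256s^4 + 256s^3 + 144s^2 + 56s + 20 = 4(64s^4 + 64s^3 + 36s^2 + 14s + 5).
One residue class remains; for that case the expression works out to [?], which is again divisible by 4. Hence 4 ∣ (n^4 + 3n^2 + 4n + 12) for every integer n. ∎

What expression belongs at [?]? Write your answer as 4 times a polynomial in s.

4(64s^4 + 128s^3 + 108s^2 + 48s + 12)

Only n ≡ 2 (mod 4) is unaccounted for. Put n = 4s+2:
(4s+2)^4 + 3(4s+2)^2 + 4(4s+2) + 12 expands to 256s^4 + 512s^3 + 432s^2 + 192s + 48,
and factoring out 4 leaves 4(64s^4 + 128s^3 + 108s^2 + 48s + 12).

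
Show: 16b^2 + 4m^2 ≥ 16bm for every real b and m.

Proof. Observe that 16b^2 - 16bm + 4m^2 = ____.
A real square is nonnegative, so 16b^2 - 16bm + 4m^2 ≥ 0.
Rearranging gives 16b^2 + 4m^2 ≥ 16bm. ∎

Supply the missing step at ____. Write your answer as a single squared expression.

The leading and trailing coefficients are 4^2 and 2^2, and 16 = 2·4·2, so the trinomial is (4b - 2m)^2.
Hence 16b^2 - 16bm + 4m^2 ≥ 0.

(4b - 2m)^2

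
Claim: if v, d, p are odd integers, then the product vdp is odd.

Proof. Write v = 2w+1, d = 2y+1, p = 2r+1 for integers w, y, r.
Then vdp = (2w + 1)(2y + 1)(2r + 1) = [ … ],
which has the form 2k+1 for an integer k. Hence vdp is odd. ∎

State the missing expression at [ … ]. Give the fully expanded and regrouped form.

Expanding: (2w + 1)(2y + 1)(2r + 1) = 8rwy + 4rw + 4ry + 2r + 4wy + 2w + 2y + 1.
Every term except the constant is even, so this is 2(4rwy + 2rw + 2ry + r + 2wy + w + y) + 1,
and 4rwy + 2rw + 2ry + r + 2wy + w + y ∈ ℤ gives the required form.

2(4rwy + 2rw + 2ry + r + 2wy + w + y) + 1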